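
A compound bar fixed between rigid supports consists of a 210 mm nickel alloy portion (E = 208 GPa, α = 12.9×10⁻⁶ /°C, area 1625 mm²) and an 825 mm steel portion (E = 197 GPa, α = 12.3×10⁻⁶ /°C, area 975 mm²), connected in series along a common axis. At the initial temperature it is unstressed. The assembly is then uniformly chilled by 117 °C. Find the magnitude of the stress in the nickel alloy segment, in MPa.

With the walls removed the bar would change length by δ_free = Σ αᵢΔT Lᵢ = 12.9×10⁻⁶×117×210 + 12.3×10⁻⁶×117×825 = 1.504 mm.
The rigid supports impose zero overall length change; the single axial force P common to all segments must satisfy P Σ Lᵢ/(AᵢEᵢ) = δ_free.
Σ Lᵢ/(AᵢEᵢ) = 210/(1625×208×10³) + 825/(975×197×10³) = 4.916×10⁻⁶ mm/N.
Hence P = δ_free / Σ(L/AE) = 1.504/4.916×10⁻⁶ = 306 kN (tensile).
σ_{nickel alloy} = P / A = 306000 / 1625 = 188.3 MPa.

σ ≈ 188 MPa (tensile)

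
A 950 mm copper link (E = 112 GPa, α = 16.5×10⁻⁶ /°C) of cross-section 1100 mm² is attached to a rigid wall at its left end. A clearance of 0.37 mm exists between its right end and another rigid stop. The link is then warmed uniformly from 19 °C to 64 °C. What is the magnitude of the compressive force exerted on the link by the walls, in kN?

If the wall were absent the link would grow by αΔT L = 16.5×10⁻⁶ × 45 × 950 = 0.7054 mm.
After closing the 0.37 mm clearance, 0.7054 − 0.37 = 0.3354 mm of expansion remains to be suppressed by the wall.
Compatibility: PL/(AE) = 0.3354 mm, so σ = P/A = E × (0.3354/950) = 39.54 MPa.
Force on the wall = σA = 39.54 × 1100 mm² = 43.49 kN.

P ≈ 43.5 kN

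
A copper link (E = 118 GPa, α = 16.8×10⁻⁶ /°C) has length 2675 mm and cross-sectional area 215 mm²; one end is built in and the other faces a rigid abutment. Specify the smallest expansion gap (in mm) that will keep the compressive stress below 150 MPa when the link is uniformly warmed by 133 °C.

With no wall the link would lengthen by αΔT L = 16.8×10⁻⁶ × 133 × 2675 = 5.977 mm.
At the allowable stress the elastic shortening the wall may impose is σL/E = 150 × 2675 / (118×10³) = 3.4 mm.
The gap must absorb the remainder: g_min = 5.977 − 3.4 = 2.577 mm.

g ≈ 2.58 mm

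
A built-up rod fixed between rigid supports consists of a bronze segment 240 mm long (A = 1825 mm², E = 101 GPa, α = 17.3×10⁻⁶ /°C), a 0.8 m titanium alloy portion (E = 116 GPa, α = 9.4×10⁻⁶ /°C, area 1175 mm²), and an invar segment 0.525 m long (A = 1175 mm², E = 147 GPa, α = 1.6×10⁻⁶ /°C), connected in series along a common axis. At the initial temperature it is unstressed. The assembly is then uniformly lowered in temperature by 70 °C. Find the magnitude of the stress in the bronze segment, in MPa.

σ ≈ 47 MPa (tensile)

If the supports were absent, the total length change would be Σ αᵢΔT Lᵢ = 17.3×10⁻⁶×70×240 + 9.4×10⁻⁶×70×800 + 1.6×10⁻⁶×70×525 = 0.8758 mm.
The walls prevent any net length change, so an axial force P (same in every segment) develops. Compatibility: P · Σ Lᵢ/(AᵢEᵢ) = δ_free.
Σ Lᵢ/(AᵢEᵢ) = 240/(1825×101×10³) + 800/(1175×116×10³) + 525/(1175×147×10³) = 1.021×10⁻⁵ mm/N.
So P = 0.8758 / 1.021×10⁻⁵ = 85.77 kN, tensile.
σ_{bronze} = P / A = 85770 / 1825 = 47 MPa.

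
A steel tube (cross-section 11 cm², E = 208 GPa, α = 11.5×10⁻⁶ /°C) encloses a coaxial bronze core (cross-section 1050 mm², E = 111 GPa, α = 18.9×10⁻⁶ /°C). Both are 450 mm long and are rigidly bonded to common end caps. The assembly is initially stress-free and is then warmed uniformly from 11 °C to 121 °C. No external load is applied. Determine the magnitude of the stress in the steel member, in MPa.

σ ≈ 57.1 MPa (tensile)

Equilibrium of a rigid end plate with no external load gives equal and opposite internal forces ±P in the two members. Since α_{bronze} > α_{steel}, heating drives the bronze into compression and the steel into tension.
Setting the final lengths equal and cancelling L: (α₁ − α₂)ΔT = P/(A₁E₁) + P/(A₂E₂).
|α₁ − α₂|·ΔT = 7.4×10⁻⁶ × 110 = 0.000814.
1/(A₁E₁) + 1/(A₂E₂) = 1/(1100×208×10³) + 1/(1050×111×10³) = 1.295×10⁻⁸ N⁻¹.
P = 0.000814 / 1.295×10⁻⁸ = 62850 N = 62.85 kN.
σ_{steel} = P/A₁ = 62850/1100 = 57.14 MPa, tensile.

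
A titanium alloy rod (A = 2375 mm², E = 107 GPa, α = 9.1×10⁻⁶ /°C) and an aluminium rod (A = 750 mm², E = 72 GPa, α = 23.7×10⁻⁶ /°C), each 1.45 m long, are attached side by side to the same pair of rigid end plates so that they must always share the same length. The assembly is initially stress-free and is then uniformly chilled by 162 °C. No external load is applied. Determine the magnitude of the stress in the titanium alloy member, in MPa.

Both members must finish at the same length. With the larger α, the aluminium tends to over-contract; the plates restrain it, putting the aluminium in tension and the titanium alloy in compression. With no external load the two internal forces are equal and opposite, magnitude P.
Setting the final lengths equal and cancelling L: (α₁ − α₂)ΔT = P/(A₁E₁) + P/(A₂E₂).
|α₁ − α₂|·ΔT = 14.6×10⁻⁶ × 162 = 0.002365.
1/(A₁E₁) + 1/(A₂E₂) = 1/(2375×107×10³) + 1/(750×72×10³) = 2.245×10⁻⁸ N⁻¹.
P = 0.002365 / 2.245×10⁻⁸ = 105300 N = 105.3 kN.
σ_{titanium alloy} = P/A₁ = 105300/2375 = 44.35 MPa, compressive.

σ ≈ 44.4 MPa (compressive)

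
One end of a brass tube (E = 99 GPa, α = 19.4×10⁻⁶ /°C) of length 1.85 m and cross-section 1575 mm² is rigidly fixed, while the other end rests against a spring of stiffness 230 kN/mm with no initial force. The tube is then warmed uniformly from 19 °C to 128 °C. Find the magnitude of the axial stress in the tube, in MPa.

σ ≈ 153 MPa (compressive)

Free thermal expansion: δ_free = αΔT L = 19.4×10⁻⁶ × 109 × 1850 = 3.912 mm.
With a force P in the spring, the elastic change of the tube is PL/(AE) and that of the spring is P/k; compatibility requires their sum to equal δ_free.
So P = δ_free / [L/(AE) + 1/k] = 3.912 / [ 1850/(1575×99×10³) + 1/(230×10³) ].
P = 3.912 / 1.621×10⁻⁵ = 241300 N.
σ = P/A = 241300/1575 = 153.2 MPa.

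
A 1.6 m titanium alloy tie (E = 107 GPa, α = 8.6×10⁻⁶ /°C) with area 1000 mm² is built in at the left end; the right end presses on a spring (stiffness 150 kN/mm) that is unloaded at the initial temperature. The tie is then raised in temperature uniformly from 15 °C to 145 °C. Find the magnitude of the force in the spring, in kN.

P ≈ 82.7 kN

The unrestrained thermal change is αΔT L = 8.6×10⁻⁶ × 130 × 1600 = 1.789 mm.
With a force P in the spring, the elastic change of the tie is PL/(AE) and that of the spring is P/k; compatibility requires their sum to equal δ_free.
So P = δ_free / [L/(AE) + 1/k] = 1.789 / [ 1600/(1000×107×10³) + 1/(150×10³) ].
P = 1.789 / 2.162×10⁻⁵ = 82740 N.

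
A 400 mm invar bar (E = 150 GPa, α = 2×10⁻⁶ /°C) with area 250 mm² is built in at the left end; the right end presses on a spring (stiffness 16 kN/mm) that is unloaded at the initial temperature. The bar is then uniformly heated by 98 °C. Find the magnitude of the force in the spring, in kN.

Free thermal expansion: δ_free = αΔT L = 2×10⁻⁶ × 98 × 400 = 0.0784 mm.
Let P be the compressive force at the spring. The bar shortens elastically by PL/(AE) and the spring compresses by P/k; together these equal δ_free.
P [ L/(AE) + 1/k ] = δ_free → P [ 400/(250×150×10³) + 1/(16×10³) ] = 0.0784.
P = 0.0784 / 7.317×10⁻⁵ = 1072 N.

P ≈ 1.07 kN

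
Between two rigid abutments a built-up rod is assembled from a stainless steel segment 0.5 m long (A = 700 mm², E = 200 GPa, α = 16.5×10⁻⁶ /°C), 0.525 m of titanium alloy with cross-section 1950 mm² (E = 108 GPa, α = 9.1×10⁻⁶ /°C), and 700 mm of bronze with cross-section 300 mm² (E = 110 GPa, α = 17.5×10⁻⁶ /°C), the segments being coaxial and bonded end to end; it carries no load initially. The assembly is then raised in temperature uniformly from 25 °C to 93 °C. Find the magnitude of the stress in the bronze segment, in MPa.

σ ≈ 210 MPa (compressive)

If the supports were absent, the total length change would be Σ αᵢΔT Lᵢ = 16.5×10⁻⁶×68×500 + 9.1×10⁻⁶×68×525 + 17.5×10⁻⁶×68×700 = 1.719 mm.
The rigid supports impose zero overall length change; the single axial force P common to all segments must satisfy P Σ Lᵢ/(AᵢEᵢ) = δ_free.
The series flexibility is Σ Lᵢ/(AᵢEᵢ) = 500/(700×200×10³) + 525/(1950×108×10³) + 700/(300×110×10³) = 2.728×10⁻⁵ mm/N.
So P = 1.719 / 2.728×10⁻⁵ = 63.02 kN, compressive.
σ_{bronze} = P / A = 63020 / 300 = 210.1 MPa.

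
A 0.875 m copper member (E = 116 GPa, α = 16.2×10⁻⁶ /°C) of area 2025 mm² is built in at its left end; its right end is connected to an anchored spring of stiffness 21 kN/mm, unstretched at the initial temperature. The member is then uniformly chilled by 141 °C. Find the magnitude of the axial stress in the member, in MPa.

The unrestrained thermal change is αΔT L = 16.2×10⁻⁶ × 141 × 875 = 1.999 mm.
With a force P in the spring, the elastic change of the member is PL/(AE) and that of the spring is P/k; compatibility requires their sum to equal δ_free.
P [ L/(AE) + 1/k ] = δ_free → P [ 875/(2025×116×10³) + 1/(21×10³) ] = 1.999.
P = 1.999 / 5.134×10⁻⁵ = 38930 N.
σ = P/A = 38930/2025 = 19.22 MPa.

σ ≈ 19.2 MPa (tensile)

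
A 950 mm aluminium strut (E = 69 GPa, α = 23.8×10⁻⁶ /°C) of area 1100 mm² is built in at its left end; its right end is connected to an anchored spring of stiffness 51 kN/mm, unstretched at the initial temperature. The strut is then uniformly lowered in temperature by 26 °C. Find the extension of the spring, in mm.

If the spring were absent the strut would shorten by αΔT L = 23.8×10⁻⁶ × 26 × 950 = 0.5879 mm.
Let P be the tensile force in the spring. The strut extends elastically by PL/(AE) and the spring stretches by P/k; together these equal δ_free.
So P = δ_free / [L/(AE) + 1/k] = 0.5879 / [ 950/(1100×69×10³) + 1/(51×10³) ].
P = 0.5879 / 3.212×10⁻⁵ = 18300 N.
Spring extension = P/k = 18300/(51×10³) = 0.3588 mm.

δ ≈ 0.359 mm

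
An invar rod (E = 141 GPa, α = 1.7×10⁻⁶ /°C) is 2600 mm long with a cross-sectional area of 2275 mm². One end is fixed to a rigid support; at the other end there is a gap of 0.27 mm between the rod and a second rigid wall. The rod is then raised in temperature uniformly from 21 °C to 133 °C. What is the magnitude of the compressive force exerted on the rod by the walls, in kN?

If the wall were absent the rod would grow by αΔT L = 1.7×10⁻⁶ × 112 × 2600 = 0.495 mm.
The gap closes (δ_free > 0.27 mm) and the wall then resists a further 0.495 − 0.27 = 0.225 mm of expansion.
That suppressed elongation corresponds to σ = E·Δ/L = 141×10³ × 0.225/2600 = 12.2 MPa.
Force on the wall = σA = 12.2 × 2275 mm² = 27.76 kN.

P ≈ 27.8 kN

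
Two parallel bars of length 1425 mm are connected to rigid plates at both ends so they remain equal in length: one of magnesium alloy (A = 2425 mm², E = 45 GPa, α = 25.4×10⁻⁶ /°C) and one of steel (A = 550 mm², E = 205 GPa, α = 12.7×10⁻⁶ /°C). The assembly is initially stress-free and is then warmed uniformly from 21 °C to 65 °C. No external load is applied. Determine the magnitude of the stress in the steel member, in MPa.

σ ≈ 56.3 MPa (tensile)

Equilibrium of a rigid end plate with no external load gives equal and opposite internal forces ±P in the two members. Since α_{magnesium alloy} > α_{steel}, heating drives the magnesium alloy into compression and the steel into tension.
Equating the net (thermal + elastic) strains gives |α₁ − α₂|·ΔT = P·[1/(A₁E₁) + 1/(A₂E₂)].
|α₁ − α₂|·ΔT = 12.7×10⁻⁶ × 44 = 0.0005588.
1/(A₁E₁) + 1/(A₂E₂) = 1/(2425×45×10³) + 1/(550×205×10³) = 1.803×10⁻⁸ N⁻¹.
P = 0.0005588 / 1.803×10⁻⁸ = 30990 N = 30.99 kN.
σ_{steel} = P/A₂ = 30990/550 = 56.34 MPa, tensile.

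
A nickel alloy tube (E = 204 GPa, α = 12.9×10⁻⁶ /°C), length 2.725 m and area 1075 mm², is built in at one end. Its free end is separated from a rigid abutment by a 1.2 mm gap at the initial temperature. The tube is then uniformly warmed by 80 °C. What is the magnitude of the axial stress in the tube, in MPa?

Free thermal elongation = αΔT L = 12.9×10⁻⁶ × 80 × 2725 = 2.812 mm.
After closing the 1.2 mm clearance, 2.812 − 1.2 = 1.612 mm of expansion remains to be suppressed by the wall.
So σ = E(δ_free − g)/L = 204×10³ × 1.612/2725 = 120.7 MPa.

σ ≈ 121 MPa (compressive)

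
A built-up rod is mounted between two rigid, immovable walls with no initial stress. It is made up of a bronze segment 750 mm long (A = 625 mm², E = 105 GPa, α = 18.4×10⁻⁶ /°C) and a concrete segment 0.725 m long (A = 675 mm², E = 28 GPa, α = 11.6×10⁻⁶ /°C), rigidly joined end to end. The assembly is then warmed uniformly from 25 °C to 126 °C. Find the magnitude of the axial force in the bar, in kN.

With the walls removed the bar would change length by δ_free = Σ αᵢΔT Lᵢ = 18.4×10⁻⁶×101×750 + 11.6×10⁻⁶×101×725 = 2.243 mm.
The rigid supports impose zero overall length change; the single axial force P common to all segments must satisfy P Σ Lᵢ/(AᵢEᵢ) = δ_free.
The series flexibility is Σ Lᵢ/(AᵢEᵢ) = 750/(625×105×10³) + 725/(675×28×10³) = 4.979×10⁻⁵ mm/N.
Hence P = δ_free / Σ(L/AE) = 2.243/4.979×10⁻⁵ = 45.05 kN (compressive).

P ≈ 45.1 kN (compressive)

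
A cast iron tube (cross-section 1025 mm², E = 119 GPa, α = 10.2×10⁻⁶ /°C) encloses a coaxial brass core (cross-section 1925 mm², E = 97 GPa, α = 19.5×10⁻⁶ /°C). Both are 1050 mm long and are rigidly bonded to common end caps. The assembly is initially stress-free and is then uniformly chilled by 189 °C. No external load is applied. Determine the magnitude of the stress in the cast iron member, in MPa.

Both members must finish at the same length. With the larger α, the brass tends to over-contract; the plates restrain it, putting the brass in tension and the cast iron in compression. With no external load the two internal forces are equal and opposite, magnitude P.
Equating the net (thermal + elastic) strains gives |α₁ − α₂|·ΔT = P·[1/(A₁E₁) + 1/(A₂E₂)].
|α₁ − α₂|·ΔT = 9.3×10⁻⁶ × 189 = 0.001758.
1/(A₁E₁) + 1/(A₂E₂) = 1/(1025×119×10³) + 1/(1925×97×10³) = 1.355×10⁻⁸ N⁻¹.
P = 0.001758 / 1.355×10⁻⁸ = 129700 N = 129.7 kN.
σ_{cast iron} = P/A₁ = 129700/1025 = 126.5 MPa, compressive.

σ ≈ 127 MPa (compressive)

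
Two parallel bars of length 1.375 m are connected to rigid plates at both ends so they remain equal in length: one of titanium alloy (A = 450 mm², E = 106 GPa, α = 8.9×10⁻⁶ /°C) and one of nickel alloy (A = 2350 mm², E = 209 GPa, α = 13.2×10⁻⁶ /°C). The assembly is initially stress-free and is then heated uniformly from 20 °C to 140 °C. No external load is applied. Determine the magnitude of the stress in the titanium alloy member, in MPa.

Both members must finish at the same length. With the larger α, the nickel alloy tends to over-expand; the plates restrain it, putting the nickel alloy in compression and the titanium alloy in tension. With no external load the two internal forces are equal and opposite, magnitude P.
Equating the net (thermal + elastic) strains gives |α₁ − α₂|·ΔT = P·[1/(A₁E₁) + 1/(A₂E₂)].
|α₁ − α₂|·ΔT = 4.3×10⁻⁶ × 120 = 0.000516.
1/(A₁E₁) + 1/(A₂E₂) = 1/(450×106×10³) + 1/(2350×209×10³) = 2.3×10⁻⁸ N⁻¹.
P = 0.000516 / 2.3×10⁻⁸ = 22430 N = 22.43 kN.
σ_{titanium alloy} = P/A₁ = 22430/450 = 49.85 MPa, tensile.

σ ≈ 49.9 MPa (tensile)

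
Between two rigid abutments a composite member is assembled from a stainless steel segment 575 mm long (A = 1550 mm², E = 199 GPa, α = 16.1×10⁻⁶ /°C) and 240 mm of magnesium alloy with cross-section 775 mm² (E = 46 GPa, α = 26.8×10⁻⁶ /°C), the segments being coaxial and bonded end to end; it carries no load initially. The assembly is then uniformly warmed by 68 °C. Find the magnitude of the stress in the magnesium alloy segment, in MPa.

With the walls removed the bar would change length by δ_free = Σ αᵢΔT Lᵢ = 16.1×10⁻⁶×68×575 + 26.8×10⁻⁶×68×240 = 1.067 mm.
Since the ends are fixed, an axial force P builds up, equal in every segment, with P · Σ Lᵢ/(AᵢEᵢ) = δ_free.
The series flexibility is Σ Lᵢ/(AᵢEᵢ) = 575/(1550×199×10³) + 240/(775×46×10³) = 8.596×10⁻⁶ mm/N.
Hence P = δ_free / Σ(L/AE) = 1.067/8.596×10⁻⁶ = 124.1 kN (compressive).
σ_{magnesium alloy} = P / A = 124100 / 775 = 160.1 MPa.

σ ≈ 160 MPa (compressive)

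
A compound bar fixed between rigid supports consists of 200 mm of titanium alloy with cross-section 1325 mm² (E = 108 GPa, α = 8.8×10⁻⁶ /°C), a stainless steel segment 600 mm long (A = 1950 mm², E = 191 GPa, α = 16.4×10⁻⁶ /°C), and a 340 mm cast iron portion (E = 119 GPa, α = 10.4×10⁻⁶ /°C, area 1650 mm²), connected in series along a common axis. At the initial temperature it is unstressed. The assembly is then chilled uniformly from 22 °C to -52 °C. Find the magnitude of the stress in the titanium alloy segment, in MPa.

σ ≈ 178 MPa (tensile)

Free thermal contraction of the whole bar: Σ αᵢΔT Lᵢ = 8.8×10⁻⁶×74×200 + 16.4×10⁻⁶×74×600 + 10.4×10⁻⁶×74×340 = 1.12 mm.
The walls prevent any net length change, so an axial force P (same in every segment) develops. Compatibility: P · Σ Lᵢ/(AᵢEᵢ) = δ_free.
Σ Lᵢ/(AᵢEᵢ) = 200/(1325×108×10³) + 600/(1950×191×10³) + 340/(1650×119×10³) = 4.74×10⁻⁶ mm/N.
P = 1.12 / 4.74×10⁻⁶ = 236300 N = 236.3 kN, tensile.
σ_{titanium alloy} = P / A = 236300 / 1325 = 178.3 MPa.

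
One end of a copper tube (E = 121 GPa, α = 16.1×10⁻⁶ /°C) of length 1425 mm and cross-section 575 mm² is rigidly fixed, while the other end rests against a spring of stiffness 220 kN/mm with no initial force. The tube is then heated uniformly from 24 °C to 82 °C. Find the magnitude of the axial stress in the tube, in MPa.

Free thermal expansion: δ_free = αΔT L = 16.1×10⁻⁶ × 58 × 1425 = 1.331 mm.
With a force P in the spring, the elastic change of the tube is PL/(AE) and that of the spring is P/k; compatibility requires their sum to equal δ_free.
So P = δ_free / [L/(AE) + 1/k] = 1.331 / [ 1425/(575×121×10³) + 1/(220×10³) ].
P = 1.331 / 2.503×10⁻⁵ = 53170 N.
σ = P/A = 53170/575 = 92.47 MPa.

σ ≈ 92.5 MPa (compressive)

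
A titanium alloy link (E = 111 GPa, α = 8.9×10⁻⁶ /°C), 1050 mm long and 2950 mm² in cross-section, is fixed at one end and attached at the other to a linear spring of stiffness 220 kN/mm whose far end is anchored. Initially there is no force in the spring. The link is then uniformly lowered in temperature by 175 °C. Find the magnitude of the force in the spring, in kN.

If the spring were absent the link would shorten by αΔT L = 8.9×10⁻⁶ × 175 × 1050 = 1.635 mm.
With a force P in the spring, the elastic change of the link is PL/(AE) and that of the spring is P/k; compatibility requires their sum to equal δ_free.
So P = δ_free / [L/(AE) + 1/k] = 1.635 / [ 1050/(2950×111×10³) + 1/(220×10³) ].
P = 1.635 / 7.752×10⁻⁶ = 211000 N.

P ≈ 211 kN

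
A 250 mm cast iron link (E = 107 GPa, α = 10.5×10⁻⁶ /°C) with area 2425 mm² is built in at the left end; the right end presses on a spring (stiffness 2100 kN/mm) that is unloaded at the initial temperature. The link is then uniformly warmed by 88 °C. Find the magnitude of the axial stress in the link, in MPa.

Free thermal expansion: δ_free = αΔT L = 10.5×10⁻⁶ × 88 × 250 = 0.231 mm.
With a force P in the spring, the elastic change of the link is PL/(AE) and that of the spring is P/k; compatibility requires their sum to equal δ_free.
P [ L/(AE) + 1/k ] = δ_free → P [ 250/(2425×107×10³) + 1/(2100×10³) ] = 0.231.
P = 0.231 / 1.44×10⁻⁶ = 160500 N.
σ = P/A = 160500/2425 = 66.17 MPa.

σ ≈ 66.2 MPa (compressive)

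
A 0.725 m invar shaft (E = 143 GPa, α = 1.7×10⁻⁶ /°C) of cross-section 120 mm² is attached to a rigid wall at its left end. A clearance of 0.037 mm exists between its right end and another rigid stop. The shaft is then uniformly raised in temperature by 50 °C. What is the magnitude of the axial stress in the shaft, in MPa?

Free thermal elongation = αΔT L = 1.7×10⁻⁶ × 50 × 725 = 0.06162 mm.
The gap closes (δ_free > 0.037 mm) and the wall then resists a further 0.06162 − 0.037 = 0.02462 mm of expansion.
So σ = E(δ_free − g)/L = 143×10³ × 0.02462/725 = 4.857 MPa.

σ ≈ 4.86 MPa (compressive)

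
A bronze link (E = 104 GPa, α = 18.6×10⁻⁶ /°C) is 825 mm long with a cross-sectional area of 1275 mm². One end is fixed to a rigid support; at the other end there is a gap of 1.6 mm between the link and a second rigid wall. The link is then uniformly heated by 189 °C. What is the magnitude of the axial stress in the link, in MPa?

If the wall were absent the link would grow by αΔT L = 18.6×10⁻⁶ × 189 × 825 = 2.9 mm.
After closing the 1.6 mm clearance, 2.9 − 1.6 = 1.3 mm of expansion remains to be suppressed by the wall.
Compatibility: PL/(AE) = 1.3 mm, so σ = P/A = E × (1.3/825) = 163.9 MPa.

σ ≈ 164 MPa (compressive)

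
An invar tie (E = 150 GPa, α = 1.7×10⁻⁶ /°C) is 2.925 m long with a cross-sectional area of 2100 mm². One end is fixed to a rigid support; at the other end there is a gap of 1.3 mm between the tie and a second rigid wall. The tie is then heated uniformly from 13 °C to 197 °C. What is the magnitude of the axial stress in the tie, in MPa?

Unrestrained expansion: δ_free = αΔT L = 1.7×10⁻⁶ × 184 × 2925 = 0.9149 mm.
This is smaller than the 1.3 mm clearance, so the tie expands freely without reaching the stop — the stress is zero.

σ ≈ 0 MPa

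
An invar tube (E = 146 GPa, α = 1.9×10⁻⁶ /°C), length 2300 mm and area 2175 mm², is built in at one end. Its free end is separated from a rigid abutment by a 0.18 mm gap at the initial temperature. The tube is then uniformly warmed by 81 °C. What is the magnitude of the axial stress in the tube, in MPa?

Free thermal elongation = αΔT L = 1.9×10⁻⁶ × 81 × 2300 = 0.354 mm.
After closing the 0.18 mm clearance, 0.354 − 0.18 = 0.174 mm of expansion remains to be suppressed by the wall.
That suppressed elongation corresponds to σ = E·Δ/L = 146×10³ × 0.174/2300 = 11.04 MPa.

σ ≈ 11 MPa (compressive)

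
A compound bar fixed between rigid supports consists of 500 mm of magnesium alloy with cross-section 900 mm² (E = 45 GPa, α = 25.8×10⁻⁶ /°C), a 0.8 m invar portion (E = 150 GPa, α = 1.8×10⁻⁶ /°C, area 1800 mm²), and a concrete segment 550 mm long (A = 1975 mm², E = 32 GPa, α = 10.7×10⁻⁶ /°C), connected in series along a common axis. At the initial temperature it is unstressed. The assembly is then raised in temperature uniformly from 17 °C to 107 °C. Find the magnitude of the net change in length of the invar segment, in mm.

|ΔL| ≈ 0.095 mm

If the supports were absent, the total length change would be Σ αᵢΔT Lᵢ = 25.8×10⁻⁶×90×500 + 1.8×10⁻⁶×90×800 + 10.7×10⁻⁶×90×550 = 1.82 mm.
The walls prevent any net length change, so an axial force P (same in every segment) develops. Compatibility: P · Σ Lᵢ/(AᵢEᵢ) = δ_free.
Σ Lᵢ/(AᵢEᵢ) = 500/(900×45×10³) + 800/(1800×150×10³) + 550/(1975×32×10³) = 2.401×10⁻⁵ mm/N.
P = 1.82 / 2.401×10⁻⁵ = 75810 N = 75.81 kN, compressive.
For the invar segment, free thermal change = 1.8×10⁻⁶×90×800 = 0.1296 mm and elastic change from P = 75810×800/(1800×150×10³) = 0.2246 mm; these oppose, so the net change is 0.095 mm (segment shortens).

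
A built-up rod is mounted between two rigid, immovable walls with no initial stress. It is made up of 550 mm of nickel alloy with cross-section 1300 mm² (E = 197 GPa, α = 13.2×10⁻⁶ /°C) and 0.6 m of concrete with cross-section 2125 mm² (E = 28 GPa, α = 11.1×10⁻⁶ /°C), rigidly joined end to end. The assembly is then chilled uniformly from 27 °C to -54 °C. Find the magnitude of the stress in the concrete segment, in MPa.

With the walls removed the bar would change length by δ_free = Σ αᵢΔT Lᵢ = 13.2×10⁻⁶×81×550 + 11.1×10⁻⁶×81×600 = 1.128 mm.
The walls prevent any net length change, so an axial force P (same in every segment) develops. Compatibility: P · Σ Lᵢ/(AᵢEᵢ) = δ_free.
The series flexibility is Σ Lᵢ/(AᵢEᵢ) = 550/(1300×197×10³) + 600/(2125×28×10³) = 1.223×10⁻⁵ mm/N.
P = 1.128 / 1.223×10⁻⁵ = 92180 N = 92.18 kN, tensile.
σ_{concrete} = P / A = 92180 / 2125 = 43.38 MPa.

σ ≈ 43.4 MPa (tensile)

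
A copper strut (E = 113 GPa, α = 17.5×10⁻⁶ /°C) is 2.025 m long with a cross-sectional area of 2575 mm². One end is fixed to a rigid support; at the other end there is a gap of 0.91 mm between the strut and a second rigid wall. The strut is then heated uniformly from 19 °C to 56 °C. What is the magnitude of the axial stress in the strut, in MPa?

σ ≈ 22.4 MPa (compressive)

Free thermal elongation = αΔT L = 17.5×10⁻⁶ × 37 × 2025 = 1.311 mm.
The gap closes (δ_free > 0.91 mm) and the wall then resists a further 1.311 − 0.91 = 0.4012 mm of expansion.
That suppressed elongation corresponds to σ = E·Δ/L = 113×10³ × 0.4012/2025 = 22.39 MPa.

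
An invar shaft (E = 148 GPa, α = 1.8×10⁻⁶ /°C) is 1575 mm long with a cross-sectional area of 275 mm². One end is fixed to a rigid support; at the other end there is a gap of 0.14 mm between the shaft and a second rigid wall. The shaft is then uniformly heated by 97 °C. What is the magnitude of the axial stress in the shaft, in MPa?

σ ≈ 12.7 MPa (compressive)

If the wall were absent the shaft would grow by αΔT L = 1.8×10⁻⁶ × 97 × 1575 = 0.275 mm.
This exceeds the 0.14 mm gap, so the wall pushes back. The portion of expansion that must be recovered elastically is δ_free − gap = 0.275 − 0.14 = 0.135 mm.
That suppressed elongation corresponds to σ = E·Δ/L = 148×10³ × 0.135/1575 = 12.69 MPa.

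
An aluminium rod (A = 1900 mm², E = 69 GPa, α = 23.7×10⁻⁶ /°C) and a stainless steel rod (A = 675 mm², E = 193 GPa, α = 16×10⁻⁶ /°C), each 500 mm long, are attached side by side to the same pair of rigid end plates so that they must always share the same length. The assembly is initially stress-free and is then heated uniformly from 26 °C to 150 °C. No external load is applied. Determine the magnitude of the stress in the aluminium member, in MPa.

σ ≈ 32.8 MPa (compressive)

The aluminium has the larger α, so on heating it would change length more than the stainless steel if both were free. The rigid plates force a common final length, so the aluminium is put into compression and the stainless steel into tension, with equal and opposite forces P (no external load).
Equating the net (thermal + elastic) strains gives |α₁ − α₂|·ΔT = P·[1/(A₁E₁) + 1/(A₂E₂)].
|α₁ − α₂|·ΔT = 7.7×10⁻⁶ × 124 = 0.0009548.
1/(A₁E₁) + 1/(A₂E₂) = 1/(1900×69×10³) + 1/(675×193×10³) = 1.53×10⁻⁸ N⁻¹.
So P = 0.0009548 / 1.53×10⁻⁸ = 62.39 kN.
σ_{aluminium} = P/A₁ = 62390/1900 = 32.84 MPa, compressive.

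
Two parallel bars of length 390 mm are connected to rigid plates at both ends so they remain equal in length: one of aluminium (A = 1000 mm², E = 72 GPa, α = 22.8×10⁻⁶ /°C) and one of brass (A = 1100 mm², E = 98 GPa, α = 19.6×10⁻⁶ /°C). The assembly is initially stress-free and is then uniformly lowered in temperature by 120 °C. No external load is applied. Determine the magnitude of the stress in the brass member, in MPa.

The aluminium has the larger α, so on cooling it would change length more than the brass if both were free. The rigid plates force a common final length, so the aluminium is put into tension and the brass into compression, with equal and opposite forces P (no external load).
Compatibility of the two members (thermal + elastic change equal): (α₁ − α₂)ΔT = P·[1/(A₁E₁) + 1/(A₂E₂)].
|α₁ − α₂|·ΔT = 3.2×10⁻⁶ × 120 = 0.000384.
1/(A₁E₁) + 1/(A₂E₂) = 1/(1000×72×10³) + 1/(1100×98×10³) = 2.317×10⁻⁸ N⁻¹.
P = 0.000384 / 2.317×10⁻⁸ = 16580 N = 16.58 kN.
σ_{brass} = P/A₂ = 16580/1100 = 15.07 MPa, compressive.

σ ≈ 15.1 MPa (compressive)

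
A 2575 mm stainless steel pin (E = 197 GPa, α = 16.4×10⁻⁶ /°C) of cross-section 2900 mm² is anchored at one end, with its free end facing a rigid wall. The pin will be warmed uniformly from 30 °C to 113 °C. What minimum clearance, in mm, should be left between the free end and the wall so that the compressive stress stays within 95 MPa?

g ≈ 2.26 mm

With no wall the pin would lengthen by αΔT L = 16.4×10⁻⁶ × 83 × 2575 = 3.505 mm.
At the allowable stress the elastic shortening the wall may impose is σL/E = 95 × 2575 / (197×10³) = 1.242 mm.
So the gap has to take up the difference, g_min = δ_free − σL/E = 3.505 − 1.242 = 2.263 mm.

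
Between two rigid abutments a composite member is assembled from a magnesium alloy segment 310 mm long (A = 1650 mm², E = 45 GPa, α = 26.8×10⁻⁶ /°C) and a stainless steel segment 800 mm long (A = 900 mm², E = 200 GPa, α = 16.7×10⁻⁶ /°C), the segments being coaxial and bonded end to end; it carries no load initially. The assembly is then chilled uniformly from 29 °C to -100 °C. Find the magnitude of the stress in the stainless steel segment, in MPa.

σ ≈ 360 MPa (tensile)

If the supports were absent, the total length change would be Σ αᵢΔT Lᵢ = 26.8×10⁻⁶×129×310 + 16.7×10⁻⁶×129×800 = 2.795 mm.
The rigid supports impose zero overall length change; the single axial force P common to all segments must satisfy P Σ Lᵢ/(AᵢEᵢ) = δ_free.
Σ Lᵢ/(AᵢEᵢ) = 310/(1650×45×10³) + 800/(900×200×10³) = 8.62×10⁻⁶ mm/N.
P = 2.795 / 8.62×10⁻⁶ = 324300 N = 324.3 kN, tensile.
σ_{stainless steel} = P / A = 324300 / 900 = 360.3 MPa.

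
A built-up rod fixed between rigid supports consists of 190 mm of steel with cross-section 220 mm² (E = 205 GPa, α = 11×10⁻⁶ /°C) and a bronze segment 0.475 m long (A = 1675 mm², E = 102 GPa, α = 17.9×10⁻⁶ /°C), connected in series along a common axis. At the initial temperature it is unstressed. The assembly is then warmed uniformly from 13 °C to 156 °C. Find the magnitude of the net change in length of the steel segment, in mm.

|ΔL| ≈ 0.614 mm

If the supports were absent, the total length change would be Σ αᵢΔT Lᵢ = 11×10⁻⁶×143×190 + 17.9×10⁻⁶×143×475 = 1.515 mm.
The rigid supports impose zero overall length change; the single axial force P common to all segments must satisfy P Σ Lᵢ/(AᵢEᵢ) = δ_free.
Σ Lᵢ/(AᵢEᵢ) = 190/(220×205×10³) + 475/(1675×102×10³) = 6.993×10⁻⁶ mm/N.
P = 1.515 / 6.993×10⁻⁶ = 216600 N = 216.6 kN, compressive.
For the steel segment, free thermal change = 11×10⁻⁶×143×190 = 0.2989 mm and elastic change from P = 216600×190/(220×205×10³) = 0.9125 mm; these oppose, so the net change is 0.614 mm (segment shortens).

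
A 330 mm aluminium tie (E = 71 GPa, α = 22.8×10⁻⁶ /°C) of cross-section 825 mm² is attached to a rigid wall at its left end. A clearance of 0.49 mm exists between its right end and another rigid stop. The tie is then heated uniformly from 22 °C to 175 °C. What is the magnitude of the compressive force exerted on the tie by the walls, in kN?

P ≈ 117 kN

If the wall were absent the tie would grow by αΔT L = 22.8×10⁻⁶ × 153 × 330 = 1.151 mm.
This exceeds the 0.49 mm gap, so the wall pushes back. The portion of expansion that must be recovered elastically is δ_free − gap = 1.151 − 0.49 = 0.6612 mm.
That suppressed elongation corresponds to σ = E·Δ/L = 71×10³ × 0.6612/330 = 142.3 MPa.
P = σA = 142.3 × 825 = 117.4 kN.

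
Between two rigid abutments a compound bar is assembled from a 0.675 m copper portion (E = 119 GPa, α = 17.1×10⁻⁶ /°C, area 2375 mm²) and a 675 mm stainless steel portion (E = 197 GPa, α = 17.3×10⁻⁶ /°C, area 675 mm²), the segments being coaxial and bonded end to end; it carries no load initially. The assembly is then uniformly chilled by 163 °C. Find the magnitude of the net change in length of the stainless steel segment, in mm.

With the walls removed the bar would change length by δ_free = Σ αᵢΔT Lᵢ = 17.1×10⁻⁶×163×675 + 17.3×10⁻⁶×163×675 = 3.785 mm.
The rigid supports impose zero overall length change; the single axial force P common to all segments must satisfy P Σ Lᵢ/(AᵢEᵢ) = δ_free.
Σ Lᵢ/(AᵢEᵢ) = 675/(2375×119×10³) + 675/(675×197×10³) = 7.464×10⁻⁶ mm/N.
Hence P = δ_free / Σ(L/AE) = 3.785/7.464×10⁻⁶ = 507.1 kN (tensile).
For the stainless steel segment, free thermal change = 17.3×10⁻⁶×163×675 = 1.903 mm and elastic change from P = 507100×675/(675×197×10³) = 2.574 mm; these oppose, so the net change is 0.67 mm (segment lengthens).

|ΔL| ≈ 0.67 mm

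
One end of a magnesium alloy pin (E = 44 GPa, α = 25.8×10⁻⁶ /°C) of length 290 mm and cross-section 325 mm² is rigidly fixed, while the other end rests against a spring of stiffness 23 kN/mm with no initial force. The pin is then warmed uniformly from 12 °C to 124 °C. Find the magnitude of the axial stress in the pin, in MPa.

Free thermal expansion: δ_free = αΔT L = 25.8×10⁻⁶ × 112 × 290 = 0.838 mm.
With a force P in the spring, the elastic change of the pin is PL/(AE) and that of the spring is P/k; compatibility requires their sum to equal δ_free.
So P = δ_free / [L/(AE) + 1/k] = 0.838 / [ 290/(325×44×10³) + 1/(23×10³) ].
P = 0.838 / 6.376×10⁻⁵ = 13140 N.
σ = P/A = 13140/325 = 40.44 MPa.

σ ≈ 40.4 MPa (compressive)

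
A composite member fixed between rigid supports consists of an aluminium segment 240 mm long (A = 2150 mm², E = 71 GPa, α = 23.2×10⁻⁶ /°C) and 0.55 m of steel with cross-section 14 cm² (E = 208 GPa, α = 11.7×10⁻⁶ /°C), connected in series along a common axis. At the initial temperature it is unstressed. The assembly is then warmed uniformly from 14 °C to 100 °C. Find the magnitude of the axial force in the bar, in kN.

P ≈ 298 kN (compressive)

If the supports were absent, the total length change would be Σ αᵢΔT Lᵢ = 23.2×10⁻⁶×86×240 + 11.7×10⁻⁶×86×550 = 1.032 mm.
The rigid supports impose zero overall length change; the single axial force P common to all segments must satisfy P Σ Lᵢ/(AᵢEᵢ) = δ_free.
Σ Lᵢ/(AᵢEᵢ) = 240/(2150×71×10³) + 550/(1400×208×10³) = 3.461×10⁻⁶ mm/N.
P = 1.032 / 3.461×10⁻⁶ = 298300 N = 298.3 kN, compressive.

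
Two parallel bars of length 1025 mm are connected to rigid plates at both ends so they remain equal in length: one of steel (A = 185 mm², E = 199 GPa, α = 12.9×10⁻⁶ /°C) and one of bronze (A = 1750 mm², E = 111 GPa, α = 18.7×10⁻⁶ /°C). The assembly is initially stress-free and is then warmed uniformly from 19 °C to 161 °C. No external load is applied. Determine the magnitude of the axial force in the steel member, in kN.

Equilibrium of a rigid end plate with no external load gives equal and opposite internal forces ±P in the two members. Since α_{bronze} > α_{steel}, heating drives the bronze into compression and the steel into tension.
Setting the final lengths equal and cancelling L: (α₁ − α₂)ΔT = P/(A₁E₁) + P/(A₂E₂).
|α₁ − α₂|·ΔT = 5.8×10⁻⁶ × 142 = 0.0008236.
1/(A₁E₁) + 1/(A₂E₂) = 1/(185×199×10³) + 1/(1750×111×10³) = 3.231×10⁻⁸ N⁻¹.
P = 0.0008236 / 3.231×10⁻⁸ = 25490 N = 25.49 kN.

P ≈ 25.5 kN (tensile in the steel)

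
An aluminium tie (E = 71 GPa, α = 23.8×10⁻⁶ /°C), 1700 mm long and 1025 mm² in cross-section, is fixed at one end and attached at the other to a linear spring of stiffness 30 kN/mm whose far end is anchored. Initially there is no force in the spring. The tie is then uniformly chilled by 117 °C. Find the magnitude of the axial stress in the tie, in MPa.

If the spring were absent the tie would shorten by αΔT L = 23.8×10⁻⁶ × 117 × 1700 = 4.734 mm.
With a force P in the spring, the elastic change of the tie is PL/(AE) and that of the spring is P/k; compatibility requires their sum to equal δ_free.
P [ L/(AE) + 1/k ] = δ_free → P [ 1700/(1025×71×10³) + 1/(30×10³) ] = 4.734.
P = 4.734 / 5.669×10⁻⁵ = 83500 N.
σ = P/A = 83500/1025 = 81.46 MPa.

σ ≈ 81.5 MPa (tensile)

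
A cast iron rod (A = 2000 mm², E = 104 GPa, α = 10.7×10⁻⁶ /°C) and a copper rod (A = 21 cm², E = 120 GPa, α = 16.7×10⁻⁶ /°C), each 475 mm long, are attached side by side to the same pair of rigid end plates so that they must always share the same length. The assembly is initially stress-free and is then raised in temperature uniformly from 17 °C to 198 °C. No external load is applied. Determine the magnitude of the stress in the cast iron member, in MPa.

Equilibrium of a rigid end plate with no external load gives equal and opposite internal forces ±P in the two members. Since α_{copper} > α_{cast iron}, heating drives the copper into compression and the cast iron into tension.
Setting the final lengths equal and cancelling L: (α₁ − α₂)ΔT = P/(A₁E₁) + P/(A₂E₂).
|α₁ − α₂|·ΔT = 6×10⁻⁶ × 181 = 0.001086.
1/(A₁E₁) + 1/(A₂E₂) = 1/(2000×104×10³) + 1/(2100×120×10³) = 8.776×10⁻⁹ N⁻¹.
So P = 0.001086 / 8.776×10⁻⁹ = 123.7 kN.
σ_{cast iron} = P/A₁ = 123700/2000 = 61.87 MPa, tensile.

σ ≈ 61.9 MPa (tensile)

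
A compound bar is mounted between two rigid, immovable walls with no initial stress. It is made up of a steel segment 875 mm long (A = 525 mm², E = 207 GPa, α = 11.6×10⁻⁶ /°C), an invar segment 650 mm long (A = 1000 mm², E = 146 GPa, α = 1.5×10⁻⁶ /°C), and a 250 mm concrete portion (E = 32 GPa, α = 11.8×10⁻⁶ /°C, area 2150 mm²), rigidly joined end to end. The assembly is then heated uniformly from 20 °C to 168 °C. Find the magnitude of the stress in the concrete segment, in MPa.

With the walls removed the bar would change length by δ_free = Σ αᵢΔT Lᵢ = 11.6×10⁻⁶×148×875 + 1.5×10⁻⁶×148×650 + 11.8×10⁻⁶×148×250 = 2.083 mm.
The walls prevent any net length change, so an axial force P (same in every segment) develops. Compatibility: P · Σ Lᵢ/(AᵢEᵢ) = δ_free.
The series flexibility is Σ Lᵢ/(AᵢEᵢ) = 875/(525×207×10³) + 650/(1000×146×10³) + 250/(2150×32×10³) = 1.614×10⁻⁵ mm/N.
So P = 2.083 / 1.614×10⁻⁵ = 129.1 kN, compressive.
σ_{concrete} = P / A = 129100 / 2150 = 60.04 MPa.

σ ≈ 60 MPa (compressive)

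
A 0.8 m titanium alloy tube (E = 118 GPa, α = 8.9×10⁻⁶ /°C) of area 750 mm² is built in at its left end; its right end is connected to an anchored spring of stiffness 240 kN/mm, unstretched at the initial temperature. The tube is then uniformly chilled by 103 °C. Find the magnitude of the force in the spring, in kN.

The unrestrained thermal change is αΔT L = 8.9×10⁻⁶ × 103 × 800 = 0.7334 mm.
Let P be the tensile force in the spring. The tube extends elastically by PL/(AE) and the spring stretches by P/k; together these equal δ_free.
P [ L/(AE) + 1/k ] = δ_free → P [ 800/(750×118×10³) + 1/(240×10³) ] = 0.7334.
P = 0.7334 / 1.321×10⁻⁵ = 55530 N.

P ≈ 55.5 kN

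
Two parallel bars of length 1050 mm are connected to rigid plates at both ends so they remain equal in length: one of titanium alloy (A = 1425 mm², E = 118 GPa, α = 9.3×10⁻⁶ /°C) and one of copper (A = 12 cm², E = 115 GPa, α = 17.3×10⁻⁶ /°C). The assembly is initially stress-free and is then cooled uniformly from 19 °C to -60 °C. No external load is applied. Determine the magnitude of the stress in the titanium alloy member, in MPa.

Both members must finish at the same length. With the larger α, the copper tends to over-contract; the plates restrain it, putting the copper in tension and the titanium alloy in compression. With no external load the two internal forces are equal and opposite, magnitude P.
Setting the final lengths equal and cancelling L: (α₁ − α₂)ΔT = P/(A₁E₁) + P/(A₂E₂).
|α₁ − α₂|·ΔT = 8×10⁻⁶ × 79 = 0.000632.
1/(A₁E₁) + 1/(A₂E₂) = 1/(1425×118×10³) + 1/(1200×115×10³) = 1.319×10⁻⁸ N⁻¹.
So P = 0.000632 / 1.319×10⁻⁸ = 47.9 kN.
σ_{titanium alloy} = P/A₁ = 47900/1425 = 33.62 MPa, compressive.

σ ≈ 33.6 MPa (compressive)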